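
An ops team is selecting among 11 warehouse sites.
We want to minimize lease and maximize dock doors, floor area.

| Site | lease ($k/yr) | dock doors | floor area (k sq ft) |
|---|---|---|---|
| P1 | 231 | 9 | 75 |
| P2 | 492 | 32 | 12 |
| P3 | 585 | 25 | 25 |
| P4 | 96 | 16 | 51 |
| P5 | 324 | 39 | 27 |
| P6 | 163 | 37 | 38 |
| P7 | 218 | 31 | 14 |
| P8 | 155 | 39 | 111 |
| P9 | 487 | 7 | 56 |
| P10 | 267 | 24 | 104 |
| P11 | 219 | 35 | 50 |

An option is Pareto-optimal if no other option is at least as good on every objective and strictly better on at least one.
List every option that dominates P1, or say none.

P8: lease 155≤231, dock doors 39≥9, floor area 111≥75 — dominates P1.
Others (P2, P3, P4, P5, P6, P7, P9, P10, P11) are each worse than P1 on at least one objective.

P8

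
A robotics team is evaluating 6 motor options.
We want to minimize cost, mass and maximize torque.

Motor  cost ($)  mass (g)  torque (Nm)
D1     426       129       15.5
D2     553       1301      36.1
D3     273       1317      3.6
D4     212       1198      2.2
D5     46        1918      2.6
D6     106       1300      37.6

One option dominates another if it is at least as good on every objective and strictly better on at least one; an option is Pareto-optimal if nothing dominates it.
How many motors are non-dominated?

4

D1: not dominated (best mass).
D2: dominated by D6 (cost 106≤553, mass 1300≤1301, torque 37.6≥36.1).
D3: dominated by D6 (cost 106≤273, mass 1300≤1317, torque 37.6≥3.6).
D4: not dominated.
D5: not dominated (best cost).
D6: not dominated (best torque).
Pareto-optimal: D1, D4, D5, D6 → 4.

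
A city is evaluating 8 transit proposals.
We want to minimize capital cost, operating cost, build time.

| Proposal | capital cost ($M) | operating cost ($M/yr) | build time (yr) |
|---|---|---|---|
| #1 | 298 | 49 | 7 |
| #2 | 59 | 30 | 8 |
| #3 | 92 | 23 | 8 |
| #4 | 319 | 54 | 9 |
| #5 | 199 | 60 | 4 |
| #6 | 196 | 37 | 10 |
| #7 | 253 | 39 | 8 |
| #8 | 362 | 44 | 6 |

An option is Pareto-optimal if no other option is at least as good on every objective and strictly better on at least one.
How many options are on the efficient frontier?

#1: not dominated.
#2: not dominated (best capital cost).
#3: not dominated (best operating cost).
#4: dominated by #1 (capital cost 298≤319, operating cost 49≤54, build time 7≤9).
#5: not dominated (best build time).
#6: dominated by #2 (capital cost 59≤196, operating cost 30≤37, build time 8≤10).
#7: dominated by #2 (capital cost 59≤253, operating cost 30≤39, build time 8≤8).
#8: not dominated.
Pareto-optimal: #1, #2, #3, #5, #8 → 5.

5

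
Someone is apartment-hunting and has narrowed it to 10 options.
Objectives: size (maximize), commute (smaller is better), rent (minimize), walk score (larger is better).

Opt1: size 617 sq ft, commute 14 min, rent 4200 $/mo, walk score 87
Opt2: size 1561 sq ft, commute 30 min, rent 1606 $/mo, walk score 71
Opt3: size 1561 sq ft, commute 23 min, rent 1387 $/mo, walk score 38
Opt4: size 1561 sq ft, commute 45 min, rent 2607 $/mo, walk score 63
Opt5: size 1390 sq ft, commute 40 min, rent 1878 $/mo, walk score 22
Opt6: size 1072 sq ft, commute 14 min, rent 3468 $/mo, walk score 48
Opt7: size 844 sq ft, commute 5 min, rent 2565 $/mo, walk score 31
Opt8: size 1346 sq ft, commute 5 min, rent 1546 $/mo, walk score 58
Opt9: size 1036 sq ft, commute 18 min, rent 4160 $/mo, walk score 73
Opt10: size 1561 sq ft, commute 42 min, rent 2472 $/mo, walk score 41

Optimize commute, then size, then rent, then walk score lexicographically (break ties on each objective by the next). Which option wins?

First minimize commute: best is 5, kept {Opt7, Opt8}.
Then maximize size: best is 1346, kept {Opt8}.

Opt8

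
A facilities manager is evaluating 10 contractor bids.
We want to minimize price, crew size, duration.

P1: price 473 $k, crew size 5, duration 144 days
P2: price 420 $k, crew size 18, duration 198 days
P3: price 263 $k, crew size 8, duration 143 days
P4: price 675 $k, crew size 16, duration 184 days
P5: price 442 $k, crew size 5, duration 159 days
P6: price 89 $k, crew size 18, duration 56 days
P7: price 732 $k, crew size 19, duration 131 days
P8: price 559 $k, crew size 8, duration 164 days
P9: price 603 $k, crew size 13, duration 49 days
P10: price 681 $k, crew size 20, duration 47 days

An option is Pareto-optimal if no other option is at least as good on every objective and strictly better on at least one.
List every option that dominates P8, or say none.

P1, P3, P5

P1: price 473≤559, crew size 5≤8, duration 144≤164 — dominates P8.
P3: price 263≤559, crew size 8≤8, duration 143≤164 — dominates P8.
P5: price 442≤559, crew size 5≤8, duration 159≤164 — dominates P8.
Others (P2, P4, P6, P7, P9, P10) are each worse than P8 on at least one objective.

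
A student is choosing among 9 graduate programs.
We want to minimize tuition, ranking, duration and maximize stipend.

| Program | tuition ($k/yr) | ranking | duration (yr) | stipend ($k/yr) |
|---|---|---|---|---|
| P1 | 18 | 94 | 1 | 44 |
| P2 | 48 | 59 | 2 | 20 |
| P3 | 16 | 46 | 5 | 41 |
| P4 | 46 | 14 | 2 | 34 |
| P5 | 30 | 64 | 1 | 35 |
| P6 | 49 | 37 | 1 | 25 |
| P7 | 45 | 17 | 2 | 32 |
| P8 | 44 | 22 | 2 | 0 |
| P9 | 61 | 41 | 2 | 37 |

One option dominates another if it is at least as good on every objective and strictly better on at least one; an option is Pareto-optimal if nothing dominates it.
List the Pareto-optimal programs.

P1, P3, P4, P5, P6, P7, P8, P9

P1: not dominated (best stipend).
P2: dominated by P4 (tuition 46≤48, ranking 14≤59, duration 2≤2, stipend 34≥20).
P3: not dominated (best tuition).
P4: not dominated (best ranking).
P5: not dominated.
P6: not dominated.
P7: not dominated.
P8: not dominated.
P9: not dominated.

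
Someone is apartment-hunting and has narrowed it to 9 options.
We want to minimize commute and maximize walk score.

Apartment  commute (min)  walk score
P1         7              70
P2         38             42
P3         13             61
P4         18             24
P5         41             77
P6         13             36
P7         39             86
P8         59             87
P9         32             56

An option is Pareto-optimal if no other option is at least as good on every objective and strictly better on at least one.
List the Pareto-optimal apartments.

P1, P7, P8

P1: not dominated (best commute).
P2: dominated by P1 (commute 7≤38, walk score 70≥42).
P3: dominated by P1 (commute 7≤13, walk score 70≥61).
P4: dominated by P1 (commute 7≤18, walk score 70≥24).
P5: dominated by P7 (commute 39≤41, walk score 86≥77).
P6: dominated by P1 (commute 7≤13, walk score 70≥36).
P7: not dominated.
P8: not dominated (best walk score).
P9: dominated by P1 (commute 7≤32, walk score 70≥56).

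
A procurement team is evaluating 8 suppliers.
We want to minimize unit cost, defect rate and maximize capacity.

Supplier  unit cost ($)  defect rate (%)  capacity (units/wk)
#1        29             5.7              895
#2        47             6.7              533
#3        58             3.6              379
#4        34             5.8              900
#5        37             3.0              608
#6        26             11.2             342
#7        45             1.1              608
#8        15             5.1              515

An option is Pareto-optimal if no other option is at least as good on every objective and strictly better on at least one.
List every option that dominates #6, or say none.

#8: unit cost 15≤26, defect rate 5.1≤11.2, capacity 515≥342 — dominates #6.
Others (#1, #2, #3, #4, #5, #7) are each worse than #6 on at least one objective.

#8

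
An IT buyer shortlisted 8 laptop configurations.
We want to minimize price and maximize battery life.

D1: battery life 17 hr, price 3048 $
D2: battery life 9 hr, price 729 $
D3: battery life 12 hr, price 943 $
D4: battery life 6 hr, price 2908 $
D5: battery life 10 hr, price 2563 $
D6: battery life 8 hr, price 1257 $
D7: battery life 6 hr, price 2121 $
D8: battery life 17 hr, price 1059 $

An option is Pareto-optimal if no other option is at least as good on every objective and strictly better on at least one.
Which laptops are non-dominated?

D1: dominated by D8 (battery life 17≥17, price 1059≤3048).
D2: not dominated (best price).
D3: not dominated.
D4: dominated by D2 (battery life 9≥6, price 729≤2908).
D5: dominated by D3 (battery life 12≥10, price 943≤2563).
D6: dominated by D2 (battery life 9≥8, price 729≤1257).
D7: dominated by D2 (battery life 9≥6, price 729≤2121).
D8: not dominated.

D2, D3, D8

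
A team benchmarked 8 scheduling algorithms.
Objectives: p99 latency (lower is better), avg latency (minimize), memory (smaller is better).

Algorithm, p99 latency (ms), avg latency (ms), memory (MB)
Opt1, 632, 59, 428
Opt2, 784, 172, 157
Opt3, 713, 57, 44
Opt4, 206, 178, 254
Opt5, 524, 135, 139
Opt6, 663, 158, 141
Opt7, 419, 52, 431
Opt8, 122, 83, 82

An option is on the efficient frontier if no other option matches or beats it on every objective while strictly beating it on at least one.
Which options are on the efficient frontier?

Opt1: not dominated.
Opt2: dominated by Opt3 (p99 latency 713≤784, avg latency 57≤172, memory 44≤157).
Opt3: not dominated (best memory).
Opt4: dominated by Opt8 (p99 latency 122≤206, avg latency 83≤178, memory 82≤254).
Opt5: dominated by Opt8 (p99 latency 122≤524, avg latency 83≤135, memory 82≤139).
Opt6: dominated by Opt5 (p99 latency 524≤663, avg latency 135≤158, memory 139≤141).
Opt7: not dominated (best avg latency).
Opt8: not dominated (best p99 latency).

Opt1, Opt3, Opt7, Opt8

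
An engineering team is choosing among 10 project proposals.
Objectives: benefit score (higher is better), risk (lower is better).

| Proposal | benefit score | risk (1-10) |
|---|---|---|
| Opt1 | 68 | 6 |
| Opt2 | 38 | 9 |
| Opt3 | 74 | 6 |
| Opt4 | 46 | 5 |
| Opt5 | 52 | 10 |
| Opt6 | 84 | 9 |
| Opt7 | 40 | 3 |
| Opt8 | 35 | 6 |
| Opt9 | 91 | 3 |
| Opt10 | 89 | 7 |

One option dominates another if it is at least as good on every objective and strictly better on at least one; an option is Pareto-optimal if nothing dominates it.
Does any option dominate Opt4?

Opt9 vs Opt4: benefit score 91≥46, risk 3≤5 — Opt9 is at least as good on every objective and strictly better on at least one, so Opt9 dominates Opt4.

Yes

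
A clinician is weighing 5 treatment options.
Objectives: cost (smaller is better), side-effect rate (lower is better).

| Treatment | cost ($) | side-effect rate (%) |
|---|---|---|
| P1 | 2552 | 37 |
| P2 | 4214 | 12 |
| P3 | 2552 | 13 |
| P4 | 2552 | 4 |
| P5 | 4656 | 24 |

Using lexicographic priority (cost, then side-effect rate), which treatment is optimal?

P4

First minimize cost: best is 2552, kept {P1, P3, P4}.
Then minimize side-effect rate: best is 4, kept {P4}.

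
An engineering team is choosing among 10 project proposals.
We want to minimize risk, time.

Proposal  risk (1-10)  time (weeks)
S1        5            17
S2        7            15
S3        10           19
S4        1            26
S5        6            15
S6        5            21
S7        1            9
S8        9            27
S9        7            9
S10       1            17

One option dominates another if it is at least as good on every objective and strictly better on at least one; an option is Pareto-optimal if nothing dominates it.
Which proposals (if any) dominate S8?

S1: risk 5≤9, time 17≤27 — dominates S8.
S2: risk 7≤9, time 15≤27 — dominates S8.
S4: risk 1≤9, time 26≤27 — dominates S8.
S5: risk 6≤9, time 15≤27 — dominates S8.
S6: risk 5≤9, time 21≤27 — dominates S8.
S7: risk 1≤9, time 9≤27 — dominates S8.
S9: risk 7≤9, time 9≤27 — dominates S8.
S10: risk 1≤9, time 17≤27 — dominates S8.
Others (S3) are each worse than S8 on at least one objective.

S1, S2, S4, S5, S6, S7, S9, S10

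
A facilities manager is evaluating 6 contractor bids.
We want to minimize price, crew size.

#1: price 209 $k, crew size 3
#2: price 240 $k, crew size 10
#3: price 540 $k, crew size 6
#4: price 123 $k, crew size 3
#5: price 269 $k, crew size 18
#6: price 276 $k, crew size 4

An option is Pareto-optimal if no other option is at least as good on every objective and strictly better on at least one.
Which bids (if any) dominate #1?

#4

#4: price 123≤209, crew size 3≤3 — dominates #1.
Others (#2, #3, #5, #6) are each worse than #1 on at least one objective.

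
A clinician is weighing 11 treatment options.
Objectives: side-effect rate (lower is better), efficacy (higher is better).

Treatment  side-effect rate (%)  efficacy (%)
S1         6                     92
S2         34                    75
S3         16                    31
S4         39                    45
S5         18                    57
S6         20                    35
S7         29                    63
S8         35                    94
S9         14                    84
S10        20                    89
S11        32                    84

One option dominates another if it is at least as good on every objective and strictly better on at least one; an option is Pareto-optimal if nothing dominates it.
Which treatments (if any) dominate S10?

S1

S1: side-effect rate 6≤20, efficacy 92≥89 — dominates S10.
Others (S2, S3, S4, S5, S6, S7, S8, S9, S11) are each worse than S10 on at least one objective.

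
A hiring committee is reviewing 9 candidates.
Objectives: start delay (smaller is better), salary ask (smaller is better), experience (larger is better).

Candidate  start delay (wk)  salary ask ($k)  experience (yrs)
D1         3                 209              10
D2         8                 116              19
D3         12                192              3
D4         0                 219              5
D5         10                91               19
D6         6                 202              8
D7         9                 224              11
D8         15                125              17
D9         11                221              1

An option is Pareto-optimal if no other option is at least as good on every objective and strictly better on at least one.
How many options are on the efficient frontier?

D1: not dominated.
D2: not dominated.
D3: dominated by D2 (start delay 8≤12, salary ask 116≤192, experience 19≥3).
D4: not dominated (best start delay).
D5: not dominated (best salary ask).
D6: not dominated.
D7: dominated by D2 (start delay 8≤9, salary ask 116≤224, experience 19≥11).
D8: dominated by D2 (start delay 8≤15, salary ask 116≤125, experience 19≥17).
D9: dominated by D1 (start delay 3≤11, salary ask 209≤221, experience 10≥1).
Pareto-optimal: D1, D2, D4, D5, D6 → 5.

5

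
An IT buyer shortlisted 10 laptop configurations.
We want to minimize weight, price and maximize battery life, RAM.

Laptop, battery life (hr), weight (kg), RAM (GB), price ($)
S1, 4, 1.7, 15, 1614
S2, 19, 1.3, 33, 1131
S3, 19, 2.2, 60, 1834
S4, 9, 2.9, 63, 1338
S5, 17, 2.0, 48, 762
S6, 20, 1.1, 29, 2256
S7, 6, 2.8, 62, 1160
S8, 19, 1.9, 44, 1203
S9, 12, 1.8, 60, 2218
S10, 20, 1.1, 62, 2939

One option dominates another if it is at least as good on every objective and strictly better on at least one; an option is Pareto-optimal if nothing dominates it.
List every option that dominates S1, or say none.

S2

S2: battery life 19≥4, weight 1.3≤1.7, RAM 33≥15, price 1131≤1614 — dominates S1.
Others (S3, S4, S5, S6, S7, S8, S9, S10) are each worse than S1 on at least one objective.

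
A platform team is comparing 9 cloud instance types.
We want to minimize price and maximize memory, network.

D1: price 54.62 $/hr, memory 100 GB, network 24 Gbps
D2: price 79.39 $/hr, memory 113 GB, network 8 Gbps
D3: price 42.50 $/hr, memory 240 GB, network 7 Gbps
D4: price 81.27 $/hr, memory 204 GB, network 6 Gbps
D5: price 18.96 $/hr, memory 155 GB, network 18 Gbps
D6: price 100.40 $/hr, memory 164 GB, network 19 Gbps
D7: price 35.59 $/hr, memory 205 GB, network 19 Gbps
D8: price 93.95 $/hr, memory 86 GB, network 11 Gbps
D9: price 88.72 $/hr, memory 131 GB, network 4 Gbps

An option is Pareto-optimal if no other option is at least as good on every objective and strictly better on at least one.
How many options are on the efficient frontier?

D1: not dominated (best network).
D2: dominated by D5 (price 18.96≤79.39, memory 155≥113, network 18≥8).
D3: not dominated (best memory).
D4: dominated by D3 (price 42.50≤81.27, memory 240≥204, network 7≥6).
D5: not dominated (best price).
D6: dominated by D7 (price 35.59≤100.40, memory 205≥164, network 19≥19).
D7: not dominated.
D8: dominated by D1 (price 54.62≤93.95, memory 100≥86, network 24≥11).
D9: dominated by D3 (price 42.50≤88.72, memory 240≥131, network 7≥4).
Pareto-optimal: D1, D3, D5, D7 → 4.

4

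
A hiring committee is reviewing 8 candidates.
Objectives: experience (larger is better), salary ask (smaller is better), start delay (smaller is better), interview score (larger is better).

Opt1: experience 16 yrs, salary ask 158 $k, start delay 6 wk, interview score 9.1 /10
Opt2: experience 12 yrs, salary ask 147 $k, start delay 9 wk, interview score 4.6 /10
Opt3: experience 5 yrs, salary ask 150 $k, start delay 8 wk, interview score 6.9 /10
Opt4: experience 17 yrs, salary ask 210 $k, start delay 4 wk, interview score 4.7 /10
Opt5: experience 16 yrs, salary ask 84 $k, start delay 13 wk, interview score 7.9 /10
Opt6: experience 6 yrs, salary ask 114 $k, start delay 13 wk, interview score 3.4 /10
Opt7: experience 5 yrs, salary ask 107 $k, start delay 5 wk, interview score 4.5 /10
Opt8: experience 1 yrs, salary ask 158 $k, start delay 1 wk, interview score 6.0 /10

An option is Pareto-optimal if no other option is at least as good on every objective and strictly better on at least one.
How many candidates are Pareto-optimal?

7

Opt1: not dominated (best interview score).
Opt2: not dominated.
Opt3: not dominated.
Opt4: not dominated (best experience).
Opt5: not dominated (best salary ask).
Opt6: dominated by Opt5 (experience 16≥6, salary ask 84≤114, start delay 13≤13, interview score 7.9≥3.4).
Opt7: not dominated.
Opt8: not dominated (best start delay).
Pareto-optimal: Opt1, Opt2, Opt3, Opt4, Opt5, Opt7, Opt8 → 7.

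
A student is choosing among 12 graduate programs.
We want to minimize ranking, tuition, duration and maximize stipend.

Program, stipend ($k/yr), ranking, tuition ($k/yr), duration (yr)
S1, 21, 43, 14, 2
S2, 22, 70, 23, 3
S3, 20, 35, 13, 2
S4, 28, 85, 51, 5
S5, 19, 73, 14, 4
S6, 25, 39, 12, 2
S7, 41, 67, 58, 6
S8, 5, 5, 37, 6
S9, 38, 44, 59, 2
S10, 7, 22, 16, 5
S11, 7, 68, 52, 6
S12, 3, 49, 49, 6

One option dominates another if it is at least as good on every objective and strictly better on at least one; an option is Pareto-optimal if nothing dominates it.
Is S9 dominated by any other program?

S1: worse on stipend (21 vs 38).
S2: worse on stipend (22 vs 38).
S3: worse on stipend (20 vs 38).
S4: worse on stipend (28 vs 38).
S5: worse on stipend (19 vs 38).
S6: worse on stipend (25 vs 38).
S7: worse on ranking (67 vs 44).
S8: worse on stipend (5 vs 38).
S10: worse on stipend (7 vs 38).
S11: worse on stipend (7 vs 38).
S12: worse on stipend (3 vs 38).
No option is at least as good as S9 on every objective and strictly better on one.

No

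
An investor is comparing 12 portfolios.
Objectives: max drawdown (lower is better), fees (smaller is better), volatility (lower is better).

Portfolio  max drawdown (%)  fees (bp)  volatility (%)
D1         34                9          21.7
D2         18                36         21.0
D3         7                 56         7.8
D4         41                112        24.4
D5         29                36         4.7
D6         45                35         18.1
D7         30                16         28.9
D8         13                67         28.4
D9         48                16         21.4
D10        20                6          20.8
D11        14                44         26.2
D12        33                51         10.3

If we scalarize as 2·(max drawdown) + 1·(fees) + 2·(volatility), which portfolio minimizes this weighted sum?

D1: 2·34 + 1·9 + 2·21.7 = 120.4
D2: 2·18 + 1·36 + 2·21.0 = 114.0
D3: 2·7 + 1·56 + 2·7.8 = 85.6
D4: 2·41 + 1·112 + 2·24.4 = 242.8
D5: 2·29 + 1·36 + 2·4.7 = 103.4
D6: 2·45 + 1·35 + 2·18.1 = 161.2
D7: 2·30 + 1·16 + 2·28.9 = 133.8
D8: 2·13 + 1·67 + 2·28.4 = 149.8
D9: 2·48 + 1·16 + 2·21.4 = 154.8
D10: 2·20 + 1·6 + 2·20.8 = 87.6
D11: 2·14 + 1·44 + 2·26.2 = 124.4
D12: 2·33 + 1·51 + 2·10.3 = 137.6
Lowest: D3 at 85.6.

D3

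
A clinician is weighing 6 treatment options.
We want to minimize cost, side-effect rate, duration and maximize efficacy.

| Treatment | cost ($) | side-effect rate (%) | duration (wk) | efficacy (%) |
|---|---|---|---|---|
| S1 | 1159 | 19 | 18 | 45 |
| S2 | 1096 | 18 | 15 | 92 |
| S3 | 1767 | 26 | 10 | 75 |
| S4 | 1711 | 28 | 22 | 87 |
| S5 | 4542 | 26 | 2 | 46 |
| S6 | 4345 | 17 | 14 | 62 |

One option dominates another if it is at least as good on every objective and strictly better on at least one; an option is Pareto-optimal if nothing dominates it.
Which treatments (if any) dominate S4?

S2: cost 1096≤1711, side-effect rate 18≤28, duration 15≤22, efficacy 92≥87 — dominates S4.
Others (S1, S3, S5, S6) are each worse than S4 on at least one objective.

S2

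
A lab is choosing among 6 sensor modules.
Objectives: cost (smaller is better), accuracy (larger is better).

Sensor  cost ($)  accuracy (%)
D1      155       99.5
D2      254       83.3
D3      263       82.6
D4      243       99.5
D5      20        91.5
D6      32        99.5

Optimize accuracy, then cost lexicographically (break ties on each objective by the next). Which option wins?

First maximize accuracy: best is 99.5, kept {D1, D4, D6}.
Then minimize cost: best is 32, kept {D6}.

D6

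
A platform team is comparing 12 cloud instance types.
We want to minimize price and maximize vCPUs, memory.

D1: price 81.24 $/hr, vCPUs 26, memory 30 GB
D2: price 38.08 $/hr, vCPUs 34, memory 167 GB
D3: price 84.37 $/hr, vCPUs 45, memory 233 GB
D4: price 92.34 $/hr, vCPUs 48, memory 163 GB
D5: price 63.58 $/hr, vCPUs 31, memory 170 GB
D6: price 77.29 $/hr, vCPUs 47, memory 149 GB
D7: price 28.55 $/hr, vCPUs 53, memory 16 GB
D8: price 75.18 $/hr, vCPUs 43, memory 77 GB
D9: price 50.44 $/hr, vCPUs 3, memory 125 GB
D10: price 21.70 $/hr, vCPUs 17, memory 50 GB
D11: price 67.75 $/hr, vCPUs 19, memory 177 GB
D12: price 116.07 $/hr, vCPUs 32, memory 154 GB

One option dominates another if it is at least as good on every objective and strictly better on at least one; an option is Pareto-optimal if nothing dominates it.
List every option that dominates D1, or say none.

D2, D5, D6, D8

D2: price 38.08≤81.24, vCPUs 34≥26, memory 167≥30 — dominates D1.
D5: price 63.58≤81.24, vCPUs 31≥26, memory 170≥30 — dominates D1.
D6: price 77.29≤81.24, vCPUs 47≥26, memory 149≥30 — dominates D1.
D8: price 75.18≤81.24, vCPUs 43≥26, memory 77≥30 — dominates D1.
Others (D3, D4, D7, D9, D10, D11, D12) are each worse than D1 on at least one objective.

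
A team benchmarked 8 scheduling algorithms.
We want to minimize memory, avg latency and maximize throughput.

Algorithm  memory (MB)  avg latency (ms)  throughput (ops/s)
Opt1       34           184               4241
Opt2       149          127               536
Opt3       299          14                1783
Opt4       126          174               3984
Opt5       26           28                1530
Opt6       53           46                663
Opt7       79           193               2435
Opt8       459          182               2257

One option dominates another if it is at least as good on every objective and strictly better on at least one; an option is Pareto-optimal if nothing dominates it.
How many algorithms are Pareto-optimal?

4

Opt1: not dominated (best throughput).
Opt2: dominated by Opt5 (memory 26≤149, avg latency 28≤127, throughput 1530≥536).
Opt3: not dominated (best avg latency).
Opt4: not dominated.
Opt5: not dominated (best memory).
Opt6: dominated by Opt5 (memory 26≤53, avg latency 28≤46, throughput 1530≥663).
Opt7: dominated by Opt1 (memory 34≤79, avg latency 184≤193, throughput 4241≥2435).
Opt8: dominated by Opt4 (memory 126≤459, avg latency 174≤182, throughput 3984≥2257).
Pareto-optimal: Opt1, Opt3, Opt4, Opt5 → 4.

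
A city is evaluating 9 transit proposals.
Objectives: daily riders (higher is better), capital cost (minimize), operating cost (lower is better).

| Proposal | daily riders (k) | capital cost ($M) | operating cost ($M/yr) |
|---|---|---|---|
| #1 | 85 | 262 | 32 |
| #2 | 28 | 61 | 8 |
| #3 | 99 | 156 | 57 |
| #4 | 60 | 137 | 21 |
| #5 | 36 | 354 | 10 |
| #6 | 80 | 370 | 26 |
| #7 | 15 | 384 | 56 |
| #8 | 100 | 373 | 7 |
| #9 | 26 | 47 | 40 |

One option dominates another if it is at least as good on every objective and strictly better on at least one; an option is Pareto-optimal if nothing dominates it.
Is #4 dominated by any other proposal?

#1: worse on capital cost (262 vs 137).
#2: worse on daily riders (28 vs 60).
#3: worse on capital cost (156 vs 137).
#5: worse on daily riders (36 vs 60).
#6: worse on capital cost (370 vs 137).
#7: worse on daily riders (15 vs 60).
#8: worse on capital cost (373 vs 137).
#9: worse on daily riders (26 vs 60).
No option is at least as good as #4 on every objective and strictly better on one.

No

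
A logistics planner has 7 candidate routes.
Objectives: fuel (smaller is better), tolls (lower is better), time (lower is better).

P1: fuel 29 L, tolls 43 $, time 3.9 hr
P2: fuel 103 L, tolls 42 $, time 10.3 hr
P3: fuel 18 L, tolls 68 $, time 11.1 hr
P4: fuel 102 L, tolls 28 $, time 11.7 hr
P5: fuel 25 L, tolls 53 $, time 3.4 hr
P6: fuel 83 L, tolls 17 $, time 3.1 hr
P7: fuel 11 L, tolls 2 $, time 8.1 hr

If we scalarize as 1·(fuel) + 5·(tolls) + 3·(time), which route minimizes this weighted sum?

P7

P1: 1·29 + 5·43 + 3·3.9 = 255.7
P2: 1·103 + 5·42 + 3·10.3 = 343.9
P3: 1·18 + 5·68 + 3·11.1 = 391.3
P4: 1·102 + 5·28 + 3·11.7 = 277.1
P5: 1·25 + 5·53 + 3·3.4 = 300.2
P6: 1·83 + 5·17 + 3·3.1 = 177.3
P7: 1·11 + 5·2 + 3·8.1 = 45.3
Lowest: P7 at 45.3.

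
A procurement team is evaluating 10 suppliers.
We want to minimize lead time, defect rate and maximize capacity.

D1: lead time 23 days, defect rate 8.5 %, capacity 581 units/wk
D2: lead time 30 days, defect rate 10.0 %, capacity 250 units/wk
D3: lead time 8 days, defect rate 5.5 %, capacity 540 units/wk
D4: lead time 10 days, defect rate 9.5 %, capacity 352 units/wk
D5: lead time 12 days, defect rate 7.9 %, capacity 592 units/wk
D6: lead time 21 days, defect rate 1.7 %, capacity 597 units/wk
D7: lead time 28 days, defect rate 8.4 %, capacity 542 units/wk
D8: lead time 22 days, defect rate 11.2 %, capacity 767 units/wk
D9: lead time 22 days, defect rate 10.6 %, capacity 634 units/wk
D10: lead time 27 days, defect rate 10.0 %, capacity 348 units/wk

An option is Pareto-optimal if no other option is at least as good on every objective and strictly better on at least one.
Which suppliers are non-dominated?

D1: dominated by D5 (lead time 12≤23, defect rate 7.9≤8.5, capacity 592≥581).
D2: dominated by D1 (lead time 23≤30, defect rate 8.5≤10.0, capacity 581≥250).
D3: not dominated (best lead time).
D4: dominated by D3 (lead time 8≤10, defect rate 5.5≤9.5, capacity 540≥352).
D5: not dominated.
D6: not dominated (best defect rate).
D7: dominated by D5 (lead time 12≤28, defect rate 7.9≤8.4, capacity 592≥542).
D8: not dominated (best capacity).
D9: not dominated.
D10: dominated by D1 (lead time 23≤27, defect rate 8.5≤10.0, capacity 581≥348).

D3, D5, D6, D8, D9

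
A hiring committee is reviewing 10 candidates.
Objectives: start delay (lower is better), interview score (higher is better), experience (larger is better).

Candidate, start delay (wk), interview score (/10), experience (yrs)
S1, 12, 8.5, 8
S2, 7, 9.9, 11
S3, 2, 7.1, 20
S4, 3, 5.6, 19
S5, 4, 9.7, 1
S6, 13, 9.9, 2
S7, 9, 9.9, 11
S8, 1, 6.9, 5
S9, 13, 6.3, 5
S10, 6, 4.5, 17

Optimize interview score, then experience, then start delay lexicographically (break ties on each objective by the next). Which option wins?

First maximize interview score: best is 9.9, kept {S2, S6, S7}.
Then maximize experience: best is 11, kept {S2, S7}.
Then minimize start delay: best is 7, kept {S2}.

S2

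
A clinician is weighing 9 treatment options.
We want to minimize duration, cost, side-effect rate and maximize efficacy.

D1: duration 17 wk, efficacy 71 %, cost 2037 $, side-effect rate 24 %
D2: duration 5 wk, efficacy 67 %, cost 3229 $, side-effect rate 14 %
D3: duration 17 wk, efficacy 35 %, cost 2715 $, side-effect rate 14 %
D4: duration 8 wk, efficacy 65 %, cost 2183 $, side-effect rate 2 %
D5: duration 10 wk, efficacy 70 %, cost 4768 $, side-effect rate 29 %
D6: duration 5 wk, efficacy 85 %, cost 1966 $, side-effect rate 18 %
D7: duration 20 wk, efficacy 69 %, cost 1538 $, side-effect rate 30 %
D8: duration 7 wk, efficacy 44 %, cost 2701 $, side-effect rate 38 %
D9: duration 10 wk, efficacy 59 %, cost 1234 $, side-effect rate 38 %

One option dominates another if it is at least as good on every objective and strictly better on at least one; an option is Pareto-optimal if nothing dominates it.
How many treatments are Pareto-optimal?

D1: dominated by D6 (duration 5≤17, efficacy 85≥71, cost 1966≤2037, side-effect rate 18≤24).
D2: not dominated.
D3: dominated by D4 (duration 8≤17, efficacy 65≥35, cost 2183≤2715, side-effect rate 2≤14).
D4: not dominated (best side-effect rate).
D5: dominated by D6 (duration 5≤10, efficacy 85≥70, cost 1966≤4768, side-effect rate 18≤29).
D6: not dominated (best efficacy).
D7: not dominated.
D8: dominated by D6 (duration 5≤7, efficacy 85≥44, cost 1966≤2701, side-effect rate 18≤38).
D9: not dominated (best cost).
Pareto-optimal: D2, D4, D6, D7, D9 → 5.

5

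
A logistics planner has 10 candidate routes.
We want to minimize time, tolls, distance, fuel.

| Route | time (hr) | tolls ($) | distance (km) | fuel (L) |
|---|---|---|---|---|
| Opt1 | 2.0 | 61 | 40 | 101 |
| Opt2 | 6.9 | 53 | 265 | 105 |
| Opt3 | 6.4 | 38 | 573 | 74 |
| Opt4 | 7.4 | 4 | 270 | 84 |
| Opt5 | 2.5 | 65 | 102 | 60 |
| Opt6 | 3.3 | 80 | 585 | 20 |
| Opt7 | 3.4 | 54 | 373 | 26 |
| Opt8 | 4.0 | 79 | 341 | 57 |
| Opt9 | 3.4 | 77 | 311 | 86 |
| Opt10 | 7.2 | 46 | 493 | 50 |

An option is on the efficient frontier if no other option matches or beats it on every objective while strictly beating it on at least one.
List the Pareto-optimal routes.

Opt1, Opt2, Opt3, Opt4, Opt5, Opt6, Opt7, Opt8, Opt10

Opt1: not dominated (best time).
Opt2: not dominated.
Opt3: not dominated.
Opt4: not dominated (best tolls).
Opt5: not dominated.
Opt6: not dominated (best fuel).
Opt7: not dominated.
Opt8: not dominated.
Opt9: dominated by Opt5 (time 2.5≤3.4, tolls 65≤77, distance 102≤311, fuel 60≤86).
Opt10: not dominated.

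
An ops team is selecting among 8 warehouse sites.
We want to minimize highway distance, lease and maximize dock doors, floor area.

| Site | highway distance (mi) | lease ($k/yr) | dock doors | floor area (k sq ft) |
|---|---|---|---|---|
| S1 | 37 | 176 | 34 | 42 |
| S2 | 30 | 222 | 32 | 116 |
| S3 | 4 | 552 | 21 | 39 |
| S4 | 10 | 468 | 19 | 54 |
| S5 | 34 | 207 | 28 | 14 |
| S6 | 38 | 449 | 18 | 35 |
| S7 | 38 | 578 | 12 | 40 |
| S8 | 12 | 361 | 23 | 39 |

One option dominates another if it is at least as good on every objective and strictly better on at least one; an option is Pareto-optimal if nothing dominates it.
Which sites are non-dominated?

S1: not dominated (best lease).
S2: not dominated (best floor area).
S3: not dominated (best highway distance).
S4: not dominated.
S5: not dominated.
S6: dominated by S1 (highway distance 37≤38, lease 176≤449, dock doors 34≥18, floor area 42≥35).
S7: dominated by S1 (highway distance 37≤38, lease 176≤578, dock doors 34≥12, floor area 42≥40).
S8: not dominated.

S1, S2, S3, S4, S5, S8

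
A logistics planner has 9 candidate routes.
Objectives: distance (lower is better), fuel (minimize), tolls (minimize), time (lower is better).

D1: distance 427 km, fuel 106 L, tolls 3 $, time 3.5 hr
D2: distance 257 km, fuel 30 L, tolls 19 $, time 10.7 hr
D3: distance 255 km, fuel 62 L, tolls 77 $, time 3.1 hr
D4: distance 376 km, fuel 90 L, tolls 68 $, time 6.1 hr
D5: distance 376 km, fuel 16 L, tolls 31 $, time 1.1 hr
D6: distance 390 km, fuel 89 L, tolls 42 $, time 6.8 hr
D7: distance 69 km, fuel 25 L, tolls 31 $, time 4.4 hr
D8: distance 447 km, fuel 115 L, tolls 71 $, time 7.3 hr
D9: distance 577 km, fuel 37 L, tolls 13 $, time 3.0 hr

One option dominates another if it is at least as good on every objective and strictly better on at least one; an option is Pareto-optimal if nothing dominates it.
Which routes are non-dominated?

D1, D2, D3, D5, D7, D9

D1: not dominated (best tolls).
D2: not dominated.
D3: not dominated.
D4: dominated by D5 (distance 376≤376, fuel 16≤90, tolls 31≤68, time 1.1≤6.1).
D5: not dominated (best fuel).
D6: dominated by D5 (distance 376≤390, fuel 16≤89, tolls 31≤42, time 1.1≤6.8).
D7: not dominated (best distance).
D8: dominated by D1 (distance 427≤447, fuel 106≤115, tolls 3≤71, time 3.5≤7.3).
D9: not dominated.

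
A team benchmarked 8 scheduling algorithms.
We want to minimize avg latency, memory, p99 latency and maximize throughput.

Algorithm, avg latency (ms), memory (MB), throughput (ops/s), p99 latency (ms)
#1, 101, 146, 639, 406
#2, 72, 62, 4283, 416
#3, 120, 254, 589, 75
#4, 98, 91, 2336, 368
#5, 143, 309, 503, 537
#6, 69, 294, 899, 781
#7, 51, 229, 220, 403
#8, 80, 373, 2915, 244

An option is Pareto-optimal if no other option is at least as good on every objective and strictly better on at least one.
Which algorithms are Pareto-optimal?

#2, #3, #4, #6, #7, #8

#1: dominated by #4 (avg latency 98≤101, memory 91≤146, throughput 2336≥639, p99 latency 368≤406).
#2: not dominated (best memory).
#3: not dominated (best p99 latency).
#4: not dominated.
#5: dominated by #1 (avg latency 101≤143, memory 146≤309, throughput 639≥503, p99 latency 406≤537).
#6: not dominated.
#7: not dominated (best avg latency).
#8: not dominated.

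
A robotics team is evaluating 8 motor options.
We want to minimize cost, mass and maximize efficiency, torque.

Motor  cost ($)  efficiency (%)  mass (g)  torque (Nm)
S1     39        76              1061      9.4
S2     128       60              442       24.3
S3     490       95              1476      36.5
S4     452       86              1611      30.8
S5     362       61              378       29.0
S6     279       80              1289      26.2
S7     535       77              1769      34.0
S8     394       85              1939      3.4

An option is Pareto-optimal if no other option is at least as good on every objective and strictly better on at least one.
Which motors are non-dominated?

S1, S2, S3, S4, S5, S6, S8

S1: not dominated (best cost).
S2: not dominated.
S3: not dominated (best efficiency).
S4: not dominated.
S5: not dominated (best mass).
S6: not dominated.
S7: dominated by S3 (cost 490≤535, efficiency 95≥77, mass 1476≤1769, torque 36.5≥34.0).
S8: not dominated.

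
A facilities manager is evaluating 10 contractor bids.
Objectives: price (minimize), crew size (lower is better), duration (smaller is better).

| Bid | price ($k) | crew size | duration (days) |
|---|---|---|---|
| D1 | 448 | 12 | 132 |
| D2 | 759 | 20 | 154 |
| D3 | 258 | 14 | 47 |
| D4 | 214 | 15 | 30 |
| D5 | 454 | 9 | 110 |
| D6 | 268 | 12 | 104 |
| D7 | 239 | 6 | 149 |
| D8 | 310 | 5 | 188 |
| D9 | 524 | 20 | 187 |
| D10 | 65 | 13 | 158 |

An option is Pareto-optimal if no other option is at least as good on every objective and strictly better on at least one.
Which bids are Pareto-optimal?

D1: dominated by D6 (price 268≤448, crew size 12≤12, duration 104≤132).
D2: dominated by D1 (price 448≤759, crew size 12≤20, duration 132≤154).
D3: not dominated.
D4: not dominated (best duration).
D5: not dominated.
D6: not dominated.
D7: not dominated.
D8: not dominated (best crew size).
D9: dominated by D1 (price 448≤524, crew size 12≤20, duration 132≤187).
D10: not dominated (best price).

D3, D4, D5, D6, D7, D8, D10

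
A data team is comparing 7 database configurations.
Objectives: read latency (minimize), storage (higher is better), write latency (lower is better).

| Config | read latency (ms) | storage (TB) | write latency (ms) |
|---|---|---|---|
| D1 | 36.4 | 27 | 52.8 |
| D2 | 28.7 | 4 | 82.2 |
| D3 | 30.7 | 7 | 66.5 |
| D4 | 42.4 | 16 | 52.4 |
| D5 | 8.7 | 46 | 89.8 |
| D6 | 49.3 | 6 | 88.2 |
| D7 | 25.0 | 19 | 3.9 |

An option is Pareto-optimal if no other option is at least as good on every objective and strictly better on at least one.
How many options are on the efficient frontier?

D1: not dominated.
D2: dominated by D7 (read latency 25.0≤28.7, storage 19≥4, write latency 3.9≤82.2).
D3: dominated by D7 (read latency 25.0≤30.7, storage 19≥7, write latency 3.9≤66.5).
D4: dominated by D7 (read latency 25.0≤42.4, storage 19≥16, write latency 3.9≤52.4).
D5: not dominated (best read latency).
D6: dominated by D1 (read latency 36.4≤49.3, storage 27≥6, write latency 52.8≤88.2).
D7: not dominated (best write latency).
Pareto-optimal: D1, D5, D7 → 3.

3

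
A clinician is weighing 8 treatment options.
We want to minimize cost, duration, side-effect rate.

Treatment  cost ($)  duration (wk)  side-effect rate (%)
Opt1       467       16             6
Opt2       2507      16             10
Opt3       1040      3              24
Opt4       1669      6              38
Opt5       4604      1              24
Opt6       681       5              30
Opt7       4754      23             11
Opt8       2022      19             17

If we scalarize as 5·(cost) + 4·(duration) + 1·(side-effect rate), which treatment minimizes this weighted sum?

Opt1

Opt1: 5·467 + 4·16 + 1·6 = 2405
Opt2: 5·2507 + 4·16 + 1·10 = 12609
Opt3: 5·1040 + 4·3 + 1·24 = 5236
Opt4: 5·1669 + 4·6 + 1·38 = 8407
Opt5: 5·4604 + 4·1 + 1·24 = 23048
Opt6: 5·681 + 4·5 + 1·30 = 3455
Opt7: 5·4754 + 4·23 + 1·11 = 23873
Opt8: 5·2022 + 4·19 + 1·17 = 10203
Lowest: Opt1 at 2405.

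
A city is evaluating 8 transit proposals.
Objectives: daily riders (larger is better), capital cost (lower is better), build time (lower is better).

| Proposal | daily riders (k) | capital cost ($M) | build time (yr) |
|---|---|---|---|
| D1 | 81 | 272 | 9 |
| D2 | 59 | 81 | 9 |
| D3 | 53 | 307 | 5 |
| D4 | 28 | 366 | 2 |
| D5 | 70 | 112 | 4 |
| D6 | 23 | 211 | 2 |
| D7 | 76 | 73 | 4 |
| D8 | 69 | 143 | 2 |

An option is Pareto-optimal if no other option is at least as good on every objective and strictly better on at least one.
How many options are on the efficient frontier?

3

D1: not dominated (best daily riders).
D2: dominated by D7 (daily riders 76≥59, capital cost 73≤81, build time 4≤9).
D3: dominated by D5 (daily riders 70≥53, capital cost 112≤307, build time 4≤5).
D4: dominated by D8 (daily riders 69≥28, capital cost 143≤366, build time 2≤2).
D5: dominated by D7 (daily riders 76≥70, capital cost 73≤112, build time 4≤4).
D6: dominated by D8 (daily riders 69≥23, capital cost 143≤211, build time 2≤2).
D7: not dominated (best capital cost).
D8: not dominated.
Pareto-optimal: D1, D7, D8 → 3.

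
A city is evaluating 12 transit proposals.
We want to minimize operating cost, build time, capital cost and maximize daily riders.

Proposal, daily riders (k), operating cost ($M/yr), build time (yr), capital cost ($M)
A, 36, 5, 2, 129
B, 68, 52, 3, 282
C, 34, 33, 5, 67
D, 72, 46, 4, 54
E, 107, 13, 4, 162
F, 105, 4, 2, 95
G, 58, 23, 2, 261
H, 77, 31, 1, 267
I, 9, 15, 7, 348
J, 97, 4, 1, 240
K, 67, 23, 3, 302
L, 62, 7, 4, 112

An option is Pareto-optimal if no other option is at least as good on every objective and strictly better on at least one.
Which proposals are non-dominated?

A: dominated by F (daily riders 105≥36, operating cost 4≤5, build time 2≤2, capital cost 95≤129).
B: dominated by F (daily riders 105≥68, operating cost 4≤52, build time 2≤3, capital cost 95≤282).
C: not dominated.
D: not dominated (best capital cost).
E: not dominated (best daily riders).
F: not dominated.
G: dominated by F (daily riders 105≥58, operating cost 4≤23, build time 2≤2, capital cost 95≤261).
H: dominated by J (daily riders 97≥77, operating cost 4≤31, build time 1≤1, capital cost 240≤267).
I: dominated by A (daily riders 36≥9, operating cost 5≤15, build time 2≤7, capital cost 129≤348).
J: not dominated.
K: dominated by F (daily riders 105≥67, operating cost 4≤23, build time 2≤3, capital cost 95≤302).
L: dominated by F (daily riders 105≥62, operating cost 4≤7, build time 2≤4, capital cost 95≤112).

C, D, E, F, J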